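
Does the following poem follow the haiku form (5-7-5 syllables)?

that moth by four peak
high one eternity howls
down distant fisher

Line 1: that(1) + moth(1) + by(1) + four(1) + peak(1) = 5 ✓
Line 2: high(1) + one(1) + eternity(4) + howls(1) = 7 ✓
Line 3: down(1) + distant(2) + fisher(2) = 5 ✓

Yes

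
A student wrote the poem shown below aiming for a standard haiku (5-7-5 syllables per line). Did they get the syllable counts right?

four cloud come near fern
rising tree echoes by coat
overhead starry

Line 1: four (1), cloud (1), come (1), near (1), fern (1) → 5 ✓
Line 2: rising (2), tree (1), echoes (2), by (1), coat (1) → 7 ✓
Line 3: overhead (3), starry (2) → 5 ✓

Yes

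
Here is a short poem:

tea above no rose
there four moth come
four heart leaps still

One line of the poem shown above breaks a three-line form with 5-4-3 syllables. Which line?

Line 1: tea(1) + above(2) + no(1) + rose(1) = 5 ✓
Line 2: there(1) + four(1) + moth(1) + come(1) = 4 ✓
Line 3: four(1) + heart(1) + leaps(1) + still(1) = 4 (expected 3)

Line 3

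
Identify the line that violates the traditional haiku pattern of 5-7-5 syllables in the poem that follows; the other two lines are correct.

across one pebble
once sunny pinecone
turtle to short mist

Line 2

Line 1: across(2) + one(1) + pebble(2) = 5 ✓
Line 2: once(1) + sunny(2) + pinecone(2) = 5 (expected 7)
Line 3: turtle(2) + to(1) + short(1) + mist(1) = 5 ✓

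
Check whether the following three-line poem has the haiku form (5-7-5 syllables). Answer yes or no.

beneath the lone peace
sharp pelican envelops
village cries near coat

Line 1: beneath(2) + the(1) + lone(1) + peace(1) = 5 ✓
Line 2: sharp(1) + pelican(3) + envelops(3) = 7 ✓
Line 3: village(2) + cries(1) + near(1) + coat(1) = 5 ✓

Yes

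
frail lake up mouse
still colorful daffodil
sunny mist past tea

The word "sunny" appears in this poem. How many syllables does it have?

2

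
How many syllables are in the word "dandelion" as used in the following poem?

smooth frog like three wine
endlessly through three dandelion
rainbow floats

"dandelion" has 4 syllables.

4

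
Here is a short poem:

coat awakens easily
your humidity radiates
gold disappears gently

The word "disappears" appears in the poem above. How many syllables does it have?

3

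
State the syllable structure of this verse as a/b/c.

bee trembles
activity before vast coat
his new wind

3/8/3

Line 1: bee (1), trembles (2) → 3
Line 2: activity (4), before (2), vast (1), coat (1) → 8
Line 3: his (1), new (1), wind (1) → 3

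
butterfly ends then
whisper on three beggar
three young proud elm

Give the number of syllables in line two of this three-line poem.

Line two: whisper(2) + on(1) + three(1) + beggar(2) = 6

6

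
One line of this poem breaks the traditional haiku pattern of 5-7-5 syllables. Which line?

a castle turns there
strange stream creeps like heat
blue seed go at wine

Line 2

Line 1: "a castle turns there": 1+2+1+1 = 5 ✓
Line 2: "strange stream creeps like heat": 1+1+1+1+1 = 5 (expected 7)
Line 3: "blue seed go at wine": 1+1+1+1+1 = 5 ✓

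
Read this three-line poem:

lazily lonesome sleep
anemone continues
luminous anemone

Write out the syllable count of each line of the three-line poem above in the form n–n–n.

6–7–7

Line 1: lazily (3), lonesome (2), sleep (1) → 6
Line 2: anemone (4), continues (3) → 7
Line 3: luminous (3), anemone (4) → 7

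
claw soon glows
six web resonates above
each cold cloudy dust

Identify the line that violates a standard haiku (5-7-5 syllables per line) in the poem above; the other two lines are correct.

Line 1: claw(1) + soon(1) + glows(1) = 3 (expected 5)
Line 2: six(1) + web(1) + resonates(3) + above(2) = 7 ✓
Line 3: each(1) + cold(1) + cloudy(2) + dust(1) = 5 ✓

Line 1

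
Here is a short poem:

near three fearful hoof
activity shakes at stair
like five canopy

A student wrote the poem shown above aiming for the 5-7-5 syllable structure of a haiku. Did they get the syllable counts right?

Line 1: near (1), three (1), fearful (2), hoof (1) → 5 ✓
Line 2: activity (4), shakes (1), at (1), stair (1) → 7 ✓
Line 3: like (1), five (1), canopy (3) → 5 ✓

Yes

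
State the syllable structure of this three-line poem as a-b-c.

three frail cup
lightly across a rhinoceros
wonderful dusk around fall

Line 1: "three frail cup": 1+1+1 = 3
Line 2: "lightly across a rhinoceros": 2+2+1+4 = 9
Line 3: "wonderful dusk around fall": 3+1+2+1 = 7

3-9-7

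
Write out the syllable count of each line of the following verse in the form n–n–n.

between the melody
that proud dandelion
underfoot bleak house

Line 1: "between the melody": 2+1+3 = 6
Line 2: "that proud dandelion": 1+1+4 = 6
Line 3: "underfoot bleak house": 3+1+1 = 5

6–6–5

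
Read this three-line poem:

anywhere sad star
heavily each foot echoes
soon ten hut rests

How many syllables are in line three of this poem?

Line three: soon(1) + ten(1) + hut(1) + rests(1) = 4

4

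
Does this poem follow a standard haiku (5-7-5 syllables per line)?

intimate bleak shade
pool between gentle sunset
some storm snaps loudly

Yes

Line 1: intimate(3) + bleak(1) + shade(1) = 5 ✓
Line 2: pool(1) + between(2) + gentle(2) + sunset(2) = 7 ✓
Line 3: some(1) + storm(1) + snaps(1) + loudly(2) = 5 ✓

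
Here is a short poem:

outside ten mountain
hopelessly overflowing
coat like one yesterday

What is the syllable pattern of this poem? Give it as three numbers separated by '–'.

5–7–6

Line 1: "outside ten mountain": 2+1+2 = 5
Line 2: "hopelessly overflowing": 3+4 = 7
Line 3: "coat like one yesterday": 1+1+1+3 = 6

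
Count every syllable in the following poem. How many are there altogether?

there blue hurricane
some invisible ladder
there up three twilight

17

Line 1: there(1) + blue(1) + hurricane(3) = 5
Line 2: some(1) + invisible(4) + ladder(2) = 7
Line 3: there(1) + up(1) + three(1) + twilight(2) = 5
Total: 5 + 7 + 5 = 17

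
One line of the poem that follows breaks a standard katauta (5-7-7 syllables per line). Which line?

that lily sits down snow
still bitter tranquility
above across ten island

Line 1: that(1) + lily(2) + sits(1) + down(1) + snow(1) = 6 (expected 5)
Line 2: still(1) + bitter(2) + tranquility(4) = 7 ✓
Line 3: above(2) + across(2) + ten(1) + island(2) = 7 ✓

The first line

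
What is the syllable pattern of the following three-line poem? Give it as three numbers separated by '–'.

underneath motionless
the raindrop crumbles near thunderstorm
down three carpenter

6–9–5

Line 1: underneath(3) + motionless(3) = 6
Line 2: the(1) + raindrop(2) + crumbles(2) + near(1) + thunderstorm(3) = 9
Line 3: down(1) + three(1) + carpenter(3) = 5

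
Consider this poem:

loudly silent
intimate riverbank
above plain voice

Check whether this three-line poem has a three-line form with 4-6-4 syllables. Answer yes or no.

Line 1: "loudly silent": 2+2 = 4 ✓
Line 2: "intimate riverbank": 3+3 = 6 ✓
Line 3: "above plain voice": 2+1+1 = 4 ✓

Yes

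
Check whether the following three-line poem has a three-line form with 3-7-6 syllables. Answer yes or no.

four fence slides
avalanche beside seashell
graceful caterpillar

Line 1: four (1), fence (1), slides (1) → 3 ✓
Line 2: avalanche (3), beside (2), seashell (2) → 7 ✓
Line 3: graceful (2), caterpillar (4) → 6 ✓

Yes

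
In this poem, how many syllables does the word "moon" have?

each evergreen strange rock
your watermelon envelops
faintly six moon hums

1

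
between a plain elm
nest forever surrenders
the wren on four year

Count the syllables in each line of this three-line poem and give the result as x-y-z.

5-7-5

Line 1: between(2) + a(1) + plain(1) + elm(1) = 5
Line 2: nest(1) + forever(3) + surrenders(3) = 7
Line 3: the(1) + wren(1) + on(1) + four(1) + year(1) = 5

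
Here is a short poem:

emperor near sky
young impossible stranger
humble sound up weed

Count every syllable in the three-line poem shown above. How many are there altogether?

17

Line 1: emperor(3) + near(1) + sky(1) = 5
Line 2: young(1) + impossible(4) + stranger(2) = 7
Line 3: humble(2) + sound(1) + up(1) + weed(1) = 5
Total: 5 + 7 + 5 = 17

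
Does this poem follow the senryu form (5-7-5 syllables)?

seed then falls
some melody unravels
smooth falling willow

Line 1: seed (1), then (1), falls (1) → 3 (expected 5)
Line 2: some (1), melody (3), unravels (3) → 7 ✓
Line 3: smooth (1), falling (2), willow (2) → 5 ✓

No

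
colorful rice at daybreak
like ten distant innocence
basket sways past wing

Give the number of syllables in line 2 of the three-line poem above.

Line 2: "like ten distant innocence": 1+1+2+3 = 7

7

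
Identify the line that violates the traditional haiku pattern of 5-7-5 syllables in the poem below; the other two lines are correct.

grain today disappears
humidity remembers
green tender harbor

Line 1

Line 1: "grain today disappears": 1+2+3 = 6 (expected 5)
Line 2: "humidity remembers": 4+3 = 7 ✓
Line 3: "green tender harbor": 1+2+2 = 5 ✓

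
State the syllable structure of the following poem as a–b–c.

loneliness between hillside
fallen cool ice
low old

7–4–2

Line 1: loneliness(3) + between(2) + hillside(2) = 7
Line 2: fallen(2) + cool(1) + ice(1) = 4
Line 3: low(1) + old(1) = 2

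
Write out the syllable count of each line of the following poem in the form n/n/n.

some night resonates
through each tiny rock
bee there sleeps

Line 1: some(1) + night(1) + resonates(3) = 5
Line 2: through(1) + each(1) + tiny(2) + rock(1) = 5
Line 3: bee(1) + there(1) + sleeps(1) = 3

5/5/3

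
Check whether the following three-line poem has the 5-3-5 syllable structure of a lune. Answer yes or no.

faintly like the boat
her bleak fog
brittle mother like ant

No

Line 1: faintly (2), like (1), the (1), boat (1) → 5 ✓
Line 2: her (1), bleak (1), fog (1) → 3 ✓
Line 3: brittle (2), mother (2), like (1), ant (1) → 6 (expected 5)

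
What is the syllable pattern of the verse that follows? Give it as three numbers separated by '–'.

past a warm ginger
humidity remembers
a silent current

Line 1: past(1) + a(1) + warm(1) + ginger(2) = 5
Line 2: humidity(4) + remembers(3) = 7
Line 3: a(1) + silent(2) + current(2) = 5

5–7–5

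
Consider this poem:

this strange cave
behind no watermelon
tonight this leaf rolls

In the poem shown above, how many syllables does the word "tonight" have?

2

"tonight" has 2 syllables.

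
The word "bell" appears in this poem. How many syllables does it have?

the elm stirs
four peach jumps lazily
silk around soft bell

1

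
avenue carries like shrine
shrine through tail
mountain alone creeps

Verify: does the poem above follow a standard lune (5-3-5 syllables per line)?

Line 1: avenue (3), carries (2), like (1), shrine (1) → 7 (expected 5)
Line 2: shrine (1), through (1), tail (1) → 3 ✓
Line 3: mountain (2), alone (2), creeps (1) → 5 ✓

No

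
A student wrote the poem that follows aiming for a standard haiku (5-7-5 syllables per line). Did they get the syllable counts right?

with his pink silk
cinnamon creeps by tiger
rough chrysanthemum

Line 1: "with his pink silk": 1+1+1+1 = 4 (expected 5)
Line 2: "cinnamon creeps by tiger": 3+1+1+2 = 7 ✓
Line 3: "rough chrysanthemum": 1+4 = 5 ✓

No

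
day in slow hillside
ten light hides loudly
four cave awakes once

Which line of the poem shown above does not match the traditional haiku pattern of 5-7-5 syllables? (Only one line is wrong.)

Line 2

Line 1: day(1) + in(1) + slow(1) + hillside(2) = 5 ✓
Line 2: ten(1) + light(1) + hides(1) + loudly(2) = 5 (expected 7)
Line 3: four(1) + cave(1) + awakes(2) + once(1) = 5 ✓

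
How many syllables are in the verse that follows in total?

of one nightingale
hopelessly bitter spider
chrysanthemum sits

Line 1: of(1) + one(1) + nightingale(3) = 5
Line 2: hopelessly(3) + bitter(2) + spider(2) = 7
Line 3: chrysanthemum(4) + sits(1) = 5
Total: 5 + 7 + 5 = 17

17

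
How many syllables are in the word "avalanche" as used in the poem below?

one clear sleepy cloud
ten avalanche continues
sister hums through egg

3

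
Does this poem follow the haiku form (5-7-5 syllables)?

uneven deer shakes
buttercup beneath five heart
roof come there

No

Line 1: uneven (3), deer (1), shakes (1) → 5 ✓
Line 2: buttercup (3), beneath (2), five (1), heart (1) → 7 ✓
Line 3: roof (1), come (1), there (1) → 3 (expected 5)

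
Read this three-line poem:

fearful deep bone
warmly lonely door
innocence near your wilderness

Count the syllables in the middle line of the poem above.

The middle line: "warmly lonely door": 2+2+1 = 5

5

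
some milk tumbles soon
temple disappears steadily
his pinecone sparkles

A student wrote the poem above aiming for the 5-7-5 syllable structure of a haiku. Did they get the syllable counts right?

Line 1: some (1), milk (1), tumbles (2), soon (1) → 5 ✓
Line 2: temple (2), disappears (3), steadily (3) → 8 (expected 7)
Line 3: his (1), pinecone (2), sparkles (2) → 5 ✓

No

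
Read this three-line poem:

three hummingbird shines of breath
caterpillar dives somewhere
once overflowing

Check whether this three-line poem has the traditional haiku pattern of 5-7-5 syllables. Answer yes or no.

No

Line 1: three (1), hummingbird (3), shines (1), of (1), breath (1) → 7 (expected 5)
Line 2: caterpillar (4), dives (1), somewhere (2) → 7 ✓
Line 3: once (1), overflowing (4) → 5 ✓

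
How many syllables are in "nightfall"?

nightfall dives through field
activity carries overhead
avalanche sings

2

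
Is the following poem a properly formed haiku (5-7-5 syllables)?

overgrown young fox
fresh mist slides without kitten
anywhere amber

Line 1: overgrown(3) + young(1) + fox(1) = 5 ✓
Line 2: fresh(1) + mist(1) + slides(1) + without(2) + kitten(2) = 7 ✓
Line 3: anywhere(3) + amber(2) = 5 ✓

Yes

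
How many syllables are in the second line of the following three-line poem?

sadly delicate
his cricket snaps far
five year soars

The second line: his(1) + cricket(2) + snaps(1) + far(1) = 5

5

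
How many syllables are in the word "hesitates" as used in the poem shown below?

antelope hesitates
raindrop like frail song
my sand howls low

3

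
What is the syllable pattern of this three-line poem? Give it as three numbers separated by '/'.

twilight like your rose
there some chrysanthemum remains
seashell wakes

5/8/3

Line 1: twilight (2), like (1), your (1), rose (1) → 5
Line 2: there (1), some (1), chrysanthemum (4), remains (2) → 8
Line 3: seashell (2), wakes (1) → 3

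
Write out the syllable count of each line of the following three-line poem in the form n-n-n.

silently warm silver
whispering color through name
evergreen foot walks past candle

Line 1: silently (3), warm (1), silver (2) → 6
Line 2: whispering (3), color (2), through (1), name (1) → 7
Line 3: evergreen (3), foot (1), walks (1), past (1), candle (2) → 8

6-7-8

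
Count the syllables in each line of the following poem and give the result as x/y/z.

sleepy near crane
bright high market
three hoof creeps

Line 1: sleepy(2) + near(1) + crane(1) = 4
Line 2: bright(1) + high(1) + market(2) = 4
Line 3: three(1) + hoof(1) + creeps(1) = 3

4/4/3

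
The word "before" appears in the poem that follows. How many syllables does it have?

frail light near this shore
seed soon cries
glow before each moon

2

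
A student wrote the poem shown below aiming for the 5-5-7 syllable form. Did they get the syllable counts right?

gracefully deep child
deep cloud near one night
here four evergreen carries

Line 1: gracefully (3), deep (1), child (1) → 5 ✓
Line 2: deep (1), cloud (1), near (1), one (1), night (1) → 5 ✓
Line 3: here (1), four (1), evergreen (3), carries (2) → 7 ✓

Yes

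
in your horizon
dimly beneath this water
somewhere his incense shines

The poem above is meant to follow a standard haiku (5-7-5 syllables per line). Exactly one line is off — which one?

Line 3

Line 1: "in your horizon": 1+1+3 = 5 ✓
Line 2: "dimly beneath this water": 2+2+1+2 = 7 ✓
Line 3: "somewhere his incense shines": 2+1+2+1 = 6 (expected 5)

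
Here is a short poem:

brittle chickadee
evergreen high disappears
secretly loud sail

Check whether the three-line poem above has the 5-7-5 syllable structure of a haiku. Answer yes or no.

Line 1: brittle (2), chickadee (3) → 5 ✓
Line 2: evergreen (3), high (1), disappears (3) → 7 ✓
Line 3: secretly (3), loud (1), sail (1) → 5 ✓

Yes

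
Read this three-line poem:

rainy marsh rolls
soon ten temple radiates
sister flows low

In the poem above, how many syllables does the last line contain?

4

The last line: "sister flows low": 2+1+1 = 4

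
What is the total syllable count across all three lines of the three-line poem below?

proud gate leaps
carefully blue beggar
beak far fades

Line 1: proud(1) + gate(1) + leaps(1) = 3
Line 2: carefully(3) + blue(1) + beggar(2) = 6
Line 3: beak(1) + far(1) + fades(1) = 3
Total: 3 + 6 + 3 = 12

12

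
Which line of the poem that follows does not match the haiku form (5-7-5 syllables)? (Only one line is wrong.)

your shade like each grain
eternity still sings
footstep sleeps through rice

Line 1: your(1) + shade(1) + like(1) + each(1) + grain(1) = 5 ✓
Line 2: eternity(4) + still(1) + sings(1) = 6 (expected 7)
Line 3: footstep(2) + sleeps(1) + through(1) + rice(1) = 5 ✓

Line 2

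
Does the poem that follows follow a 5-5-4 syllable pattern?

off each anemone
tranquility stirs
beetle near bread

Line 1: off (1), each (1), anemone (4) → 6 (expected 5)
Line 2: tranquility (4), stirs (1) → 5 ✓
Line 3: beetle (2), near (1), bread (1) → 4 ✓

No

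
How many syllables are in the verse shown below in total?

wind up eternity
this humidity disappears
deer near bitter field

Line 1: wind(1) + up(1) + eternity(4) = 6
Line 2: this(1) + humidity(4) + disappears(3) = 8
Line 3: deer(1) + near(1) + bitter(2) + field(1) = 5
Total: 6 + 8 + 5 = 19

19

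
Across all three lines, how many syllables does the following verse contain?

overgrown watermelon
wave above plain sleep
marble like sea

Line 1: "overgrown watermelon": 3+4 = 7
Line 2: "wave above plain sleep": 1+2+1+1 = 5
Line 3: "marble like sea": 2+1+1 = 4
Total: 7 + 5 + 4 = 16

16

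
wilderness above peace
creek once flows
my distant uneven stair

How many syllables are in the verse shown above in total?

Line 1: wilderness(3) + above(2) + peace(1) = 6
Line 2: creek(1) + once(1) + flows(1) = 3
Line 3: my(1) + distant(2) + uneven(3) + stair(1) = 7
Total: 6 + 3 + 7 = 16

16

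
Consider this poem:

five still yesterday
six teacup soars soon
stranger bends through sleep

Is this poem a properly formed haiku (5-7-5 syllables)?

No

Line 1: "five still yesterday": 1+1+3 = 5 ✓
Line 2: "six teacup soars soon": 1+2+1+1 = 5 (expected 7)
Line 3: "stranger bends through sleep": 2+1+1+1 = 5 ✓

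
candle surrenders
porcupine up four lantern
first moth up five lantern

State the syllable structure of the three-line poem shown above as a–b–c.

5–7–6

Line 1: candle (2), surrenders (3) → 5
Line 2: porcupine (3), up (1), four (1), lantern (2) → 7
Line 3: first (1), moth (1), up (1), five (1), lantern (2) → 6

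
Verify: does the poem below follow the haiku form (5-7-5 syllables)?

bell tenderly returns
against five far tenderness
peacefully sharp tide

Line 1: "bell tenderly returns": 1+3+2 = 6 (expected 5)
Line 2: "against five far tenderness": 2+1+1+3 = 7 ✓
Line 3: "peacefully sharp tide": 3+1+1 = 5 ✓

No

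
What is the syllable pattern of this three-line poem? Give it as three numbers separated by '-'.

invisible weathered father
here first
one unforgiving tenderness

8-2-8

Line 1: invisible (4), weathered (2), father (2) → 8
Line 2: here (1), first (1) → 2
Line 3: one (1), unforgiving (4), tenderness (3) → 8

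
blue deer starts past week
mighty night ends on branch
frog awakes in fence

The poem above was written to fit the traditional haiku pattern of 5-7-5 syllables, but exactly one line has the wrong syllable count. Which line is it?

Line 2

Line 1: "blue deer starts past week": 1+1+1+1+1 = 5 ✓
Line 2: "mighty night ends on branch": 2+1+1+1+1 = 6 (expected 7)
Line 3: "frog awakes in fence": 1+2+1+1 = 5 ✓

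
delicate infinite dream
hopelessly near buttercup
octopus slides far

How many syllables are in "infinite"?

"infinite" has 3 syllables.

3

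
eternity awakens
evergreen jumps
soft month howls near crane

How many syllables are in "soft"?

1

"soft" has 1 syllable.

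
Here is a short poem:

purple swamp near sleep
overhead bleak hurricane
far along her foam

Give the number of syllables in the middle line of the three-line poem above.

7

The middle line: overhead(3) + bleak(1) + hurricane(3) = 7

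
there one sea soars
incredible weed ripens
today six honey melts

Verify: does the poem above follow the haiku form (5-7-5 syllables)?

Line 1: there (1), one (1), sea (1), soars (1) → 4 (expected 5)
Line 2: incredible (4), weed (1), ripens (2) → 7 ✓
Line 3: today (2), six (1), honey (2), melts (1) → 6 (expected 5)

No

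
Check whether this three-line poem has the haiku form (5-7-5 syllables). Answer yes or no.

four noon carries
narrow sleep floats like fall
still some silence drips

No

Line 1: four(1) + noon(1) + carries(2) = 4 (expected 5)
Line 2: narrow(2) + sleep(1) + floats(1) + like(1) + fall(1) = 6 (expected 7)
Line 3: still(1) + some(1) + silence(2) + drips(1) = 5 ✓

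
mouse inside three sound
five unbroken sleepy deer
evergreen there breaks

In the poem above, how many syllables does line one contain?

Line one: mouse(1) + inside(2) + three(1) + sound(1) = 5

5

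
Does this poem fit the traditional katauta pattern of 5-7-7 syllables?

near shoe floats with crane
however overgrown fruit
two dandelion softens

Yes

Line 1: near(1) + shoe(1) + floats(1) + with(1) + crane(1) = 5 ✓
Line 2: however(3) + overgrown(3) + fruit(1) = 7 ✓
Line 3: two(1) + dandelion(4) + softens(2) = 7 ✓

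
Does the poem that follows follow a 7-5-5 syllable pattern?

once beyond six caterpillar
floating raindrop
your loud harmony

No

Line 1: once(1) + beyond(2) + six(1) + caterpillar(4) = 8 (expected 7)
Line 2: floating(2) + raindrop(2) = 4 (expected 5)
Line 3: your(1) + loud(1) + harmony(3) = 5 ✓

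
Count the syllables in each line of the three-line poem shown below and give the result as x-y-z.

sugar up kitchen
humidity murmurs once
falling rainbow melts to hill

Line 1: sugar(2) + up(1) + kitchen(2) = 5
Line 2: humidity(4) + murmurs(2) + once(1) = 7
Line 3: falling(2) + rainbow(2) + melts(1) + to(1) + hill(1) = 7

5-7-7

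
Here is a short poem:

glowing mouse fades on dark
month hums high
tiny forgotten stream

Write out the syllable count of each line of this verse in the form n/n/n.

Line 1: "glowing mouse fades on dark": 2+1+1+1+1 = 6
Line 2: "month hums high": 1+1+1 = 3
Line 3: "tiny forgotten stream": 2+3+1 = 6

6/3/6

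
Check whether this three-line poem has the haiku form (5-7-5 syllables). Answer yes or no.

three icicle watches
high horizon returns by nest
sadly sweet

Line 1: "three icicle watches": 1+3+2 = 6 (expected 5)
Line 2: "high horizon returns by nest": 1+3+2+1+1 = 8 (expected 7)
Line 3: "sadly sweet": 2+1 = 3 (expected 5)

No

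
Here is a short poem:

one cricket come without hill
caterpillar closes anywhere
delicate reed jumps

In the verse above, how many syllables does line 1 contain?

7

Line 1: one(1) + cricket(2) + come(1) + without(2) + hill(1) = 7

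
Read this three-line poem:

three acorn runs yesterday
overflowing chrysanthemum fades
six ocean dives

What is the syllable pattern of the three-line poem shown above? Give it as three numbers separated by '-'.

Line 1: "three acorn runs yesterday": 1+2+1+3 = 7
Line 2: "overflowing chrysanthemum fades": 4+4+1 = 9
Line 3: "six ocean dives": 1+2+1 = 4

7-9-4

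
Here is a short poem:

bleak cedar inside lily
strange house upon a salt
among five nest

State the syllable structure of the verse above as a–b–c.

7–6–4

Line 1: bleak (1), cedar (2), inside (2), lily (2) → 7
Line 2: strange (1), house (1), upon (2), a (1), salt (1) → 6
Line 3: among (2), five (1), nest (1) → 4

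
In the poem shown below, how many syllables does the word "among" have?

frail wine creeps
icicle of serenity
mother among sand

"among" has 2 syllables.

2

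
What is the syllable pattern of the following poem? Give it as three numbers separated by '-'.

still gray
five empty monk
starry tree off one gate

Line 1: "still gray": 1+1 = 2
Line 2: "five empty monk": 1+2+1 = 4
Line 3: "starry tree off one gate": 2+1+1+1+1 = 6

2-4-6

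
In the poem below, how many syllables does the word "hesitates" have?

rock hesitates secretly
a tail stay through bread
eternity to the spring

3

"hesitates" has 3 syllables.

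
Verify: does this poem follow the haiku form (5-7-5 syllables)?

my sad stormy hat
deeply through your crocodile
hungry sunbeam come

Yes

Line 1: my(1) + sad(1) + stormy(2) + hat(1) = 5 ✓
Line 2: deeply(2) + through(1) + your(1) + crocodile(3) = 7 ✓
Line 3: hungry(2) + sunbeam(2) + come(1) = 5 ✓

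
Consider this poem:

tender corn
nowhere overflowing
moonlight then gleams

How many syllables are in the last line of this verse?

The last line: moonlight (2), then (1), gleams (1) → 4

4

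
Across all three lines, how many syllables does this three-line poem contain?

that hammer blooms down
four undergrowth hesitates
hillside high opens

17

Line 1: that (1), hammer (2), blooms (1), down (1) → 5
Line 2: four (1), undergrowth (3), hesitates (3) → 7
Line 3: hillside (2), high (1), opens (2) → 5
Total: 5 + 7 + 5 = 17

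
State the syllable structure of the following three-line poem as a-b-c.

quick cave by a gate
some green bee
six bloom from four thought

Line 1: quick(1) + cave(1) + by(1) + a(1) + gate(1) = 5
Line 2: some(1) + green(1) + bee(1) = 3
Line 3: six(1) + bloom(1) + from(1) + four(1) + thought(1) = 5

5-3-5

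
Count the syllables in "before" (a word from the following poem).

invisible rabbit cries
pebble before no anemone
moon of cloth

2

"before" has 2 syllables.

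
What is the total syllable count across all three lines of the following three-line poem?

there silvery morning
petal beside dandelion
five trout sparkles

Line 1: "there silvery morning": 1+3+2 = 6
Line 2: "petal beside dandelion": 2+2+4 = 8
Line 3: "five trout sparkles": 1+1+2 = 4
Total: 6 + 8 + 4 = 18

18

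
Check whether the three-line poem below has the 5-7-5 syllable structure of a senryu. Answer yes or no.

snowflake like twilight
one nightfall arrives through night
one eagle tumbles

Yes

Line 1: snowflake(2) + like(1) + twilight(2) = 5 ✓
Line 2: one(1) + nightfall(2) + arrives(2) + through(1) + night(1) = 7 ✓
Line 3: one(1) + eagle(2) + tumbles(2) = 5 ✓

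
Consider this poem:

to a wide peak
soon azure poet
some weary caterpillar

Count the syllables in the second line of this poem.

The second line: "soon azure poet": 1+2+2 = 5

5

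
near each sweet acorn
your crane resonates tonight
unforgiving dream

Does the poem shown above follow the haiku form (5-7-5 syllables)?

Line 1: "near each sweet acorn": 1+1+1+2 = 5 ✓
Line 2: "your crane resonates tonight": 1+1+3+2 = 7 ✓
Line 3: "unforgiving dream": 4+1 = 5 ✓

Yes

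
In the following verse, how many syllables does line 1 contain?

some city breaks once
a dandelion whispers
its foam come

Line 1: some (1), city (2), breaks (1), once (1) → 5

5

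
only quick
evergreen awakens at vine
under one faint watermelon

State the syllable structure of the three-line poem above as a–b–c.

Line 1: "only quick": 2+1 = 3
Line 2: "evergreen awakens at vine": 3+3+1+1 = 8
Line 3: "under one faint watermelon": 2+1+1+4 = 8

3–8–8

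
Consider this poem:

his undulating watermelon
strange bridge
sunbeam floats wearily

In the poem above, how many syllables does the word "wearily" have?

3

"wearily" has 3 syllables.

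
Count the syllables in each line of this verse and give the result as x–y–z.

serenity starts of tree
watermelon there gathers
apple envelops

Line 1: serenity (4), starts (1), of (1), tree (1) → 7
Line 2: watermelon (4), there (1), gathers (2) → 7
Line 3: apple (2), envelops (3) → 5

7–7–5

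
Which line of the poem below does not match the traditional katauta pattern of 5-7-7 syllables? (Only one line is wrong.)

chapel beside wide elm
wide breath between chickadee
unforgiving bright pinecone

The first line

Line 1: chapel(2) + beside(2) + wide(1) + elm(1) = 6 (expected 5)
Line 2: wide(1) + breath(1) + between(2) + chickadee(3) = 7 ✓
Line 3: unforgiving(4) + bright(1) + pinecone(2) = 7 ✓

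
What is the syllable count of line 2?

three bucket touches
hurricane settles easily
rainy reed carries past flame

8

Line 2: hurricane(3) + settles(2) + easily(3) = 8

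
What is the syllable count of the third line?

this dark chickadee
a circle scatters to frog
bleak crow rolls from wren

The third line: "bleak crow rolls from wren": 1+1+1+1+1 = 5

5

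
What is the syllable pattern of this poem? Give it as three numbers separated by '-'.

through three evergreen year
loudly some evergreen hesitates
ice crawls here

Line 1: through (1), three (1), evergreen (3), year (1) → 6
Line 2: loudly (2), some (1), evergreen (3), hesitates (3) → 9
Line 3: ice (1), crawls (1), here (1) → 3

6-9-3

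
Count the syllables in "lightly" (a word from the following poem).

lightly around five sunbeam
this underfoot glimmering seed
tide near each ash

"lightly" has 2 syllables.

2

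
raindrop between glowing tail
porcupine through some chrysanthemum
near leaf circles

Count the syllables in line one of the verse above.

Line one: "raindrop between glowing tail": 2+2+2+1 = 7

7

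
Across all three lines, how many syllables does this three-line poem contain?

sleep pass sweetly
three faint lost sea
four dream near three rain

Line 1: sleep (1), pass (1), sweetly (2) → 4
Line 2: three (1), faint (1), lost (1), sea (1) → 4
Line 3: four (1), dream (1), near (1), three (1), rain (1) → 5
Total: 4 + 4 + 5 = 13

13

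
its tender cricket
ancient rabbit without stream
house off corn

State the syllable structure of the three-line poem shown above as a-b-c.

5-7-3

Line 1: "its tender cricket": 1+2+2 = 5
Line 2: "ancient rabbit without stream": 2+2+2+1 = 7
Line 3: "house off corn": 1+1+1 = 3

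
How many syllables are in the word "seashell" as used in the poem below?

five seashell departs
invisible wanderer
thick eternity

"seashell" has 2 syllables.

2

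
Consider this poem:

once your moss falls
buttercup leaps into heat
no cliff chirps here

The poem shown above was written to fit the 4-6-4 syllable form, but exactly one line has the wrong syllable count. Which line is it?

Line 1: once(1) + your(1) + moss(1) + falls(1) = 4 ✓
Line 2: buttercup(3) + leaps(1) + into(2) + heat(1) = 7 (expected 6)
Line 3: no(1) + cliff(1) + chirps(1) + here(1) = 4 ✓

Line 2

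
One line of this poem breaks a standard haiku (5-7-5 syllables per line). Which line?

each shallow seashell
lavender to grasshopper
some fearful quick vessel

Line 1: each(1) + shallow(2) + seashell(2) = 5 ✓
Line 2: lavender(3) + to(1) + grasshopper(3) = 7 ✓
Line 3: some(1) + fearful(2) + quick(1) + vessel(2) = 6 (expected 5)

The third line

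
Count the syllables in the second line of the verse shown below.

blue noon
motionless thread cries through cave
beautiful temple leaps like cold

7

The second line: motionless (3), thread (1), cries (1), through (1), cave (1) → 7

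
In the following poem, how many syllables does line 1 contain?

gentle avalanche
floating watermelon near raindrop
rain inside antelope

5

Line 1: "gentle avalanche": 2+3 = 5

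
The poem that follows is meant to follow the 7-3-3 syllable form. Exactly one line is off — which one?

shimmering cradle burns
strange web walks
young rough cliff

The first line

Line 1: shimmering(3) + cradle(2) + burns(1) = 6 (expected 7)
Line 2: strange(1) + web(1) + walks(1) = 3 ✓
Line 3: young(1) + rough(1) + cliff(1) = 3 ✓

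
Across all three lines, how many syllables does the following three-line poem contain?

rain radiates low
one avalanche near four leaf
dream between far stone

Line 1: "rain radiates low": 1+3+1 = 5
Line 2: "one avalanche near four leaf": 1+3+1+1+1 = 7
Line 3: "dream between far stone": 1+2+1+1 = 5
Total: 5 + 7 + 5 = 17

17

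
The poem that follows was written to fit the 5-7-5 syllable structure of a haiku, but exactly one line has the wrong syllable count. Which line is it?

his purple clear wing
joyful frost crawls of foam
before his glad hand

Line 2

Line 1: his(1) + purple(2) + clear(1) + wing(1) = 5 ✓
Line 2: joyful(2) + frost(1) + crawls(1) + of(1) + foam(1) = 6 (expected 7)
Line 3: before(2) + his(1) + glad(1) + hand(1) = 5 ✓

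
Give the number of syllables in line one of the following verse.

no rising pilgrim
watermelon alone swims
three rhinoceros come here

Line one: no(1) + rising(2) + pilgrim(2) = 5

5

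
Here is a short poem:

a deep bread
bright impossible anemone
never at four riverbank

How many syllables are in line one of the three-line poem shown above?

Line one: a (1), deep (1), bread (1) → 3

3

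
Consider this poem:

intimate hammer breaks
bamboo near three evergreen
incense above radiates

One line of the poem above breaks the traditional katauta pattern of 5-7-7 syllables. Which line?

Line 1: intimate(3) + hammer(2) + breaks(1) = 6 (expected 5)
Line 2: bamboo(2) + near(1) + three(1) + evergreen(3) = 7 ✓
Line 3: incense(2) + above(2) + radiates(3) = 7 ✓

Line 1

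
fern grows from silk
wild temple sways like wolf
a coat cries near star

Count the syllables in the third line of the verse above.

5

The third line: a(1) + coat(1) + cries(1) + near(1) + star(1) = 5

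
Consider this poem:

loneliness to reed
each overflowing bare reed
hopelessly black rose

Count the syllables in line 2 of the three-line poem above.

7

Line 2: "each overflowing bare reed": 1+4+1+1 = 7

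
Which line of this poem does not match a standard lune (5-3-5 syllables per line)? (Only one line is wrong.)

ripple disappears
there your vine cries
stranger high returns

Line 2

Line 1: "ripple disappears": 2+3 = 5 ✓
Line 2: "there your vine cries": 1+1+1+1 = 4 (expected 3)
Line 3: "stranger high returns": 2+1+2 = 5 ✓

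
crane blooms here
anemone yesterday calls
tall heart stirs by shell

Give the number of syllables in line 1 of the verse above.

Line 1: "crane blooms here": 1+1+1 = 3

3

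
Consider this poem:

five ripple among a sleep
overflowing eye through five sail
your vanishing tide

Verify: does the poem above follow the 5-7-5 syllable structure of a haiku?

No

Line 1: five(1) + ripple(2) + among(2) + a(1) + sleep(1) = 7 (expected 5)
Line 2: overflowing(4) + eye(1) + through(1) + five(1) + sail(1) = 8 (expected 7)
Line 3: your(1) + vanishing(3) + tide(1) = 5 ✓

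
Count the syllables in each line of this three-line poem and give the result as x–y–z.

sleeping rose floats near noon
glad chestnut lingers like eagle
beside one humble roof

Line 1: sleeping(2) + rose(1) + floats(1) + near(1) + noon(1) = 6
Line 2: glad(1) + chestnut(2) + lingers(2) + like(1) + eagle(2) = 8
Line 3: beside(2) + one(1) + humble(2) + roof(1) = 6

6–8–6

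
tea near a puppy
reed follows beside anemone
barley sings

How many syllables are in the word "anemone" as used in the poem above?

4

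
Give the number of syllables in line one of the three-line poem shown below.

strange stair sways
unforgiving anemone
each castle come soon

Line one: strange(1) + stair(1) + sways(1) = 3

3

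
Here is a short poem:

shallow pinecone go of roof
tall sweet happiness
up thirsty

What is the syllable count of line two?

5

Line two: "tall sweet happiness": 1+1+3 = 5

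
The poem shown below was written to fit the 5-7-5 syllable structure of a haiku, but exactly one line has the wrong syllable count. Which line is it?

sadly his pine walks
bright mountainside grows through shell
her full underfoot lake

Line 1: sadly(2) + his(1) + pine(1) + walks(1) = 5 ✓
Line 2: bright(1) + mountainside(3) + grows(1) + through(1) + shell(1) = 7 ✓
Line 3: her(1) + full(1) + underfoot(3) + lake(1) = 6 (expected 5)

Line 3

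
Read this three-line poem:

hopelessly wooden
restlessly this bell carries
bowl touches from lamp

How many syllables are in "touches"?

2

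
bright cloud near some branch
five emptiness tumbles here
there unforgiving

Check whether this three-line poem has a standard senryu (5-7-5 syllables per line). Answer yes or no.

Line 1: bright (1), cloud (1), near (1), some (1), branch (1) → 5 ✓
Line 2: five (1), emptiness (3), tumbles (2), here (1) → 7 ✓
Line 3: there (1), unforgiving (4) → 5 ✓

Yes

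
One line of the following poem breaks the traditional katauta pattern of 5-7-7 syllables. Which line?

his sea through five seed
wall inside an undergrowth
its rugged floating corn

Line 1: his(1) + sea(1) + through(1) + five(1) + seed(1) = 5 ✓
Line 2: wall(1) + inside(2) + an(1) + undergrowth(3) = 7 ✓
Line 3: its(1) + rugged(2) + floating(2) + corn(1) = 6 (expected 7)

Line 3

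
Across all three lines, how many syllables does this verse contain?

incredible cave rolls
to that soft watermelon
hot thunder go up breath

19

Line 1: incredible (4), cave (1), rolls (1) → 6
Line 2: to (1), that (1), soft (1), watermelon (4) → 7
Line 3: hot (1), thunder (2), go (1), up (1), breath (1) → 6
Total: 6 + 7 + 6 = 19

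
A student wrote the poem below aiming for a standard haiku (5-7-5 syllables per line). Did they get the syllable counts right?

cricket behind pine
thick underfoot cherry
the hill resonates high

Line 1: cricket (2), behind (2), pine (1) → 5 ✓
Line 2: thick (1), underfoot (3), cherry (2) → 6 (expected 7)
Line 3: the (1), hill (1), resonates (3), high (1) → 6 (expected 5)

No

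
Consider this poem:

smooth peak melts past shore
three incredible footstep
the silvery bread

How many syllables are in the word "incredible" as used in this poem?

"incredible" has 4 syllables.

4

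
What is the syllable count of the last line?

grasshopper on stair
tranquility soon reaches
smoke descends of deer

The last line: "smoke descends of deer": 1+2+1+1 = 5

5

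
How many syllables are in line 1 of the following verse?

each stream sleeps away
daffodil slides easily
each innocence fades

5

Line 1: each(1) + stream(1) + sleeps(1) + away(2) = 5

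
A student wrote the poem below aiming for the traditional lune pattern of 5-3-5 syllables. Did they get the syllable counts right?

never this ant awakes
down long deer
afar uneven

No

Line 1: "never this ant awakes": 2+1+1+2 = 6 (expected 5)
Line 2: "down long deer": 1+1+1 = 3 ✓
Line 3: "afar uneven": 2+3 = 5 ✓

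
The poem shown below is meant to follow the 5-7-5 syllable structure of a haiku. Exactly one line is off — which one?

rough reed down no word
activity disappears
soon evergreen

The third line

Line 1: rough (1), reed (1), down (1), no (1), word (1) → 5 ✓
Line 2: activity (4), disappears (3) → 7 ✓
Line 3: soon (1), evergreen (3) → 4 (expected 5)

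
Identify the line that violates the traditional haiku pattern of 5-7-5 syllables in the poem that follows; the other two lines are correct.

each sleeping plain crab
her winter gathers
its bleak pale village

Line 1: "each sleeping plain crab": 1+2+1+1 = 5 ✓
Line 2: "her winter gathers": 1+2+2 = 5 (expected 7)
Line 3: "its bleak pale village": 1+1+1+2 = 5 ✓

Line 2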